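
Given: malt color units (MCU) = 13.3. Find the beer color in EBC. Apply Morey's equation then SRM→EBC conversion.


SRM = 1.4922·MCU^0.6859;  EBC = SRM·1.97
SRM = 1.4922·13.3^0.6859 = 8.8039
EBC = 8.8039·1.97

17.3438 EBC


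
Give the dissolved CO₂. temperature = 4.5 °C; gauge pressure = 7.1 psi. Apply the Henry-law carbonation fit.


vols = (P + 14.695)·(0.01821 + 0.09011·e^(−0.04·T))
vols = (7.1 + 14.695)·(0.01821 + 0.09011·e^(−0.04·4.5))

2.0373 volumes


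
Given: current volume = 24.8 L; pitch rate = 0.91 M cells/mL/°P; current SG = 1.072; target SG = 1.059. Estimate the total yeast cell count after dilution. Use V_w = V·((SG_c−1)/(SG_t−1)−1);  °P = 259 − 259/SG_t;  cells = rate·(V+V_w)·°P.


V_w = 24.8·((1.072−1)/(1.059−1)−1) = 5.4644
V_final = 24.8 + 5.4644 = 30.2644
°P = 259 − 259/1.059 = 14.4297
cells = 0.91·30.2644·14.4297

397.4014 billion cells


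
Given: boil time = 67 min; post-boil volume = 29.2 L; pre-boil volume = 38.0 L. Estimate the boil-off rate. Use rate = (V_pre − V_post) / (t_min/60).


rate = (38.0 − 29.2) / (67/60)

7.8806 L/hr


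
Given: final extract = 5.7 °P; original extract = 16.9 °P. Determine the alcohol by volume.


SG = 259/(259 − P);  ABV = (OG − FG)·131.25
OG = 259/(259 − 16.9) = 1.0698
FG = 259/(259 − 5.7) = 1.0225
ABV = (1.0698 − 1.0225)·131.25

6.2085 % ABV


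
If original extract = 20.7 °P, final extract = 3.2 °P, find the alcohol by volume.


SG = 259/(259 − P);  ABV = (OG − FG)·131.25
OG = 259/(259 − 20.7) = 1.0869
FG = 259/(259 − 3.2) = 1.0125
ABV = (1.0869 − 1.0125)·131.25

9.7592 % ABV


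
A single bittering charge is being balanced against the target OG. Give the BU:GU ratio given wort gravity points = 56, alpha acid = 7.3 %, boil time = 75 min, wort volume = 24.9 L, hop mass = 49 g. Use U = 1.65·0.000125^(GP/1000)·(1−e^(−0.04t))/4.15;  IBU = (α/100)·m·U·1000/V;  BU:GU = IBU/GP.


U = 1.65·0.000125^(56/1000)·(1−e^(−0.04·75))/4.15 = 0.2284
IBU = (7.3/100)·49·0.2284·1000/24.9 = 32.8098
BU:GU = 32.8098/56

0.5859


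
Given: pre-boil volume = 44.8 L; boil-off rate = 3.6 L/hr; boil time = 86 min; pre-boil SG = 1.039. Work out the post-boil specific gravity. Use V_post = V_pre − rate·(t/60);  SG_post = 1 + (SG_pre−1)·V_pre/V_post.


V_post = 44.8 − 3.6·(86/60) = 39.6400
SG_post = 1 + (1.039 − 1)·44.8/39.6400

1.0441


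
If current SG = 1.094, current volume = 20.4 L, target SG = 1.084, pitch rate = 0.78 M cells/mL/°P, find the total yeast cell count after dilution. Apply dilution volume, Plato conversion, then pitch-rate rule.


V_w = V·((SG_c−1)/(SG_t−1)−1);  °P = 259 − 259/SG_t;  cells = rate·(V+V_w)·°P
V_w = 20.4·((1.094−1)/(1.084−1)−1) = 2.4286
V_final = 20.4 + 2.4286 = 22.8286
°P = 259 − 259/1.084 = 20.0701
cells = 0.78·22.8286·20.0701

357.3741 billion cells


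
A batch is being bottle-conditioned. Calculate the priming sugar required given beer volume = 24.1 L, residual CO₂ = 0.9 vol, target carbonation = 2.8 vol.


sugar = (target − residual)·4.0·V
sugar = (2.8 − 0.9)·4.0·24.1

183.1600 g


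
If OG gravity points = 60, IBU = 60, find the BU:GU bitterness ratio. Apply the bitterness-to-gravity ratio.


BU:GU = IBU / OG_points
BU:GU = 60 / 60

1.0000


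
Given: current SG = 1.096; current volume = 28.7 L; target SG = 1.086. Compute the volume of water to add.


V_water = V·((SG_curr − 1)/(SG_target − 1) − 1)
V_water = 28.7·((1.096 − 1)/(1.086 − 1) − 1)

3.3372 L


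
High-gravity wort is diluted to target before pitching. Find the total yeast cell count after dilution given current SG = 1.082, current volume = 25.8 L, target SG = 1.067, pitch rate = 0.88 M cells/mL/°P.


V_w = V·((SG_c−1)/(SG_t−1)−1);  °P = 259 − 259/SG_t;  cells = rate·(V+V_w)·°P
V_w = 25.8·((1.082−1)/(1.067−1)−1) = 5.7761
V_final = 25.8 + 5.7761 = 31.5761
°P = 259 − 259/1.067 = 16.2634
cells = 0.88·31.5761·16.2634

451.9096 billion cells


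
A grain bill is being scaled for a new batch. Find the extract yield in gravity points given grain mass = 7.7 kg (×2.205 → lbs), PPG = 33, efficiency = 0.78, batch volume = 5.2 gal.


points = lbs × PPG × eff / vol
lbs = 7.7 × 2.205 = 16.9785
points = 16.9785 × 33 × 0.78 / 5.2

84.0436 points


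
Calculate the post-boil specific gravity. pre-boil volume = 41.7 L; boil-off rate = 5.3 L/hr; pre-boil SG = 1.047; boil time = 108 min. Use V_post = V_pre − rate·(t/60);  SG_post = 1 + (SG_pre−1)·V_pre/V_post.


V_post = 41.7 − 5.3·(108/60) = 32.1600
SG_post = 1 + (1.047 − 1)·41.7/32.1600

1.0609


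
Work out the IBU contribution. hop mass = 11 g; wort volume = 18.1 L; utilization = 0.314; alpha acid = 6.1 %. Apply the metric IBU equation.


IBU = (α/100)·mass·U·1000 / V
IBU = (6.1/100)·11·0.314·1000 / 18.1

11.6406 IBU


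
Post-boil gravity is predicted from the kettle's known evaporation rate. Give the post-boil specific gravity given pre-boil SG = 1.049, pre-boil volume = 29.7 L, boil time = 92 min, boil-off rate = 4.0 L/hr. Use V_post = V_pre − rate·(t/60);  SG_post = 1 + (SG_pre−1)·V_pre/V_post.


V_post = 29.7 − 4.0·(92/60) = 23.5667
SG_post = 1 + (1.049 − 1)·29.7/23.5667

1.0618


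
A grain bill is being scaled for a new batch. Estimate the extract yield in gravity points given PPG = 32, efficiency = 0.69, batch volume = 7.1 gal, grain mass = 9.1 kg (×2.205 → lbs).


points = lbs × PPG × eff / vol
lbs = 9.1 × 2.205 = 20.0655
points = 20.0655 × 32 × 0.69 / 7.1

62.4009 points


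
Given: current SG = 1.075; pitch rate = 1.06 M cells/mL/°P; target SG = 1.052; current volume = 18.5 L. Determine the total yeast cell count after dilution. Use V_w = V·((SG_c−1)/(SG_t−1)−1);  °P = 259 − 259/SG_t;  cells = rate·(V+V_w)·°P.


V_w = 18.5·((1.075−1)/(1.052−1)−1) = 8.1827
V_final = 18.5 + 8.1827 = 26.6827
°P = 259 − 259/1.052 = 12.8023
cells = 1.06·26.6827·12.8023

362.0953 billion cells


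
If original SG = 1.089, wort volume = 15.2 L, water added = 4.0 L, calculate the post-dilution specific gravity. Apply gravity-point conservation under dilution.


SG_new = 1 + (SG_old − 1)·V_old/(V_old + V_water)
pts = (1.089 − 1)·1000·15.2/(15.2 + 4.0) = 70.4583
SG_new = 1 + 70.4583/1000

1.0705


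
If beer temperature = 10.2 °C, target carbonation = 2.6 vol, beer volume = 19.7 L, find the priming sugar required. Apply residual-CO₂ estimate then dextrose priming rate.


residual = 14.695·(0.01821 + 0.09011·e^(−0.04·T));  sugar = (target − residual)·4.0·V
residual = 14.695·(0.01821 + 0.09011·e^(−0.04·10.2)) = 1.1481
sugar = (2.6 − 1.1481)·4.0·19.7

114.4067 g


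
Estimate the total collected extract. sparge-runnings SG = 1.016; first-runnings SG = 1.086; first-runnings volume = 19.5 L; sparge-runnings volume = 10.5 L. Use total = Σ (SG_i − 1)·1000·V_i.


first = (1.086 − 1)·1000·19.5 = 1677.0000
sparge = (1.016 − 1)·1000·10.5 = 168.0000
total = 1677.0000 + 168.0000

1845.0000 gravity·L


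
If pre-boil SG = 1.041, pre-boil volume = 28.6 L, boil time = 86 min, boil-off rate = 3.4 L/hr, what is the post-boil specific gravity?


V_post = V_pre − rate·(t/60);  SG_post = 1 + (SG_pre−1)·V_pre/V_post
V_post = 28.6 − 3.4·(86/60) = 23.7267
SG_post = 1 + (1.041 − 1)·28.6/23.7267

1.0494


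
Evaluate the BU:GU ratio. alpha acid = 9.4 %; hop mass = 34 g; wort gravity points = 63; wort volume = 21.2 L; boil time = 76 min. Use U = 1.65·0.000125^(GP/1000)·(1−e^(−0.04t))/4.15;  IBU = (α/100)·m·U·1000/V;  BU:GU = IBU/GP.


U = 1.65·0.000125^(63/1000)·(1−e^(−0.04·76))/4.15 = 0.2149
IBU = (9.4/100)·34·0.2149·1000/21.2 = 32.3985
BU:GU = 32.3985/63

0.5143


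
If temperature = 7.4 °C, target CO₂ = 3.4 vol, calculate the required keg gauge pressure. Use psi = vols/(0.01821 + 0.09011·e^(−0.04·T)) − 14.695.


psi = 3.4/(0.01821 + 0.09011·e^(−0.04·7.4)) − 14.695

25.1958 psi


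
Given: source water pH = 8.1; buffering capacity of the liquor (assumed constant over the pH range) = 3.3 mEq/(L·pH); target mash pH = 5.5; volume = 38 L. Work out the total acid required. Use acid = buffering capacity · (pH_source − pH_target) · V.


acid = 3.3 · (8.1 − 5.5) · 38

326.0400 mEq


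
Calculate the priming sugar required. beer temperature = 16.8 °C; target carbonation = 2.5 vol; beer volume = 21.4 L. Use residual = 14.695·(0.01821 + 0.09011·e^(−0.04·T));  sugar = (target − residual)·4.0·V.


residual = 14.695·(0.01821 + 0.09011·e^(−0.04·16.8)) = 0.9438
sugar = (2.5 − 0.9438)·4.0·21.4

133.2082 g


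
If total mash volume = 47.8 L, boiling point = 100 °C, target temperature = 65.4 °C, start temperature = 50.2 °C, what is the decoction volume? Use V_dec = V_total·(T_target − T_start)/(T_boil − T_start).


V_dec = 47.8·(65.4 − 50.2)/(100 − 50.2)

14.5896 L


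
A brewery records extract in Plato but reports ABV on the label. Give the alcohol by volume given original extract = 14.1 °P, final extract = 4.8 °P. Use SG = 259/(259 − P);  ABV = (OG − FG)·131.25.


OG = 259/(259 − 14.1) = 1.0576
FG = 259/(259 − 4.8) = 1.0189
ABV = (1.0576 − 1.0189)·131.25

5.0783 % ABV


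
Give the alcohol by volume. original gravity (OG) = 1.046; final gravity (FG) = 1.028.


ABV = (OG − FG) · 131.25
ABV = (1.046 − 1.028) · 131.25

2.3625 % ABV


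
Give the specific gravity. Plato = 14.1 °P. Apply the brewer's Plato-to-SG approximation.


SG = 259/(259 − P)
SG = 259/(259 − 14.1)

1.0576


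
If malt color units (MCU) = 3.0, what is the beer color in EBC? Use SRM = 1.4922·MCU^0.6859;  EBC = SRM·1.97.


SRM = 1.4922·3.0^0.6859 = 3.1702
EBC = 3.1702·1.97

6.2453 EBC


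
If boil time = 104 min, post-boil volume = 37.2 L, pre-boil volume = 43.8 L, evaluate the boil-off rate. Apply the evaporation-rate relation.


rate = (V_pre − V_post) / (t_min/60)
rate = (43.8 − 37.2) / (104/60)

3.8077 L/hr


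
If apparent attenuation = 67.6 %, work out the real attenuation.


RA = AA · 0.8192
RA = 67.6 · 0.8192

55.3779 %


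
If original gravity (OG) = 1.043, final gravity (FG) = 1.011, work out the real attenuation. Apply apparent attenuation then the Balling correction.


AA = (OG−FG)/(OG−1)·100;  RA = AA·0.8192
AA = (1.043 − 1.011)/(1.043 − 1)·100 = 74.4186
RA = 74.4186·0.8192

60.9637 %


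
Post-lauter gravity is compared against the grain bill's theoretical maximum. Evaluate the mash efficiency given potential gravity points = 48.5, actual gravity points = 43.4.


efficiency = actual / potential × 100
efficiency = 43.4 / 48.5 × 100

89.4845 %


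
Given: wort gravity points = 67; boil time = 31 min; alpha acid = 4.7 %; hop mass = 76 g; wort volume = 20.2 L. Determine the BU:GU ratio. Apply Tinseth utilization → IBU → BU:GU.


U = 1.65·0.000125^(GP/1000)·(1−e^(−0.04t))/4.15;  IBU = (α/100)·m·U·1000/V;  BU:GU = IBU/GP
U = 1.65·0.000125^(67/1000)·(1−e^(−0.04·31))/4.15 = 0.1547
IBU = (4.7/100)·76·0.1547·1000/20.2 = 27.3605
BU:GU = 27.3605/67

0.4084


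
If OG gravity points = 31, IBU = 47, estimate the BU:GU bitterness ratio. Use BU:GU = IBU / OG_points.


BU:GU = 47 / 31

1.5161


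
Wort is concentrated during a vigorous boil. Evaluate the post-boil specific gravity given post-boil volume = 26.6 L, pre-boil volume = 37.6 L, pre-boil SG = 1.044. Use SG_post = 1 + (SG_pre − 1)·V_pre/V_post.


pts_pre = (1.044 − 1)·1000 = 44.0000
pts_post = 44.0000·37.6/26.6 = 62.1955
SG_post = 1 + 62.1955/1000

1.0622


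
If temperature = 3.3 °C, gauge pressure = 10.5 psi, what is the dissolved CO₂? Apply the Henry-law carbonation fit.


vols = (P + 14.695)·(0.01821 + 0.09011·e^(−0.04·T))
vols = (10.5 + 14.695)·(0.01821 + 0.09011·e^(−0.04·3.3))

2.4484 volumes


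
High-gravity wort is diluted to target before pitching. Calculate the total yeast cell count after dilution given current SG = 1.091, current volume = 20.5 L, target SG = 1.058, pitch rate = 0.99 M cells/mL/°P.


V_w = V·((SG_c−1)/(SG_t−1)−1);  °P = 259 − 259/SG_t;  cells = rate·(V+V_w)·°P
V_w = 20.5·((1.091−1)/(1.058−1)−1) = 11.6638
V_final = 20.5 + 11.6638 = 32.1638
°P = 259 − 259/1.058 = 14.1985
cells = 0.99·32.1638·14.1985

452.1104 billion cells


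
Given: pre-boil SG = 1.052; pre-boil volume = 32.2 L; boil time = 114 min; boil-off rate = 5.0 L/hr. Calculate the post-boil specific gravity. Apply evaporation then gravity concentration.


V_post = V_pre − rate·(t/60);  SG_post = 1 + (SG_pre−1)·V_pre/V_post
V_post = 32.2 − 5.0·(114/60) = 22.7000
SG_post = 1 + (1.052 − 1)·32.2/22.7000

1.0738


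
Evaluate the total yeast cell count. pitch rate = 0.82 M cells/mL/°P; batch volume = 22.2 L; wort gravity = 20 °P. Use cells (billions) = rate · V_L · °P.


cells = 0.82 · 22.2 · 20

364.0800 billion cells


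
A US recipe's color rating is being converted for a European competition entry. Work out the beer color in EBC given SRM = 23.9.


EBC = SRM · 1.97
EBC = 23.9 · 1.97

47.0830 EBC


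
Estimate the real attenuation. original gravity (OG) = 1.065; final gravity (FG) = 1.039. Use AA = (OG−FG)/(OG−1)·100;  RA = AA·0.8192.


AA = (1.065 − 1.039)/(1.065 − 1)·100 = 40.0000
RA = 40.0000·0.8192

32.7680 %


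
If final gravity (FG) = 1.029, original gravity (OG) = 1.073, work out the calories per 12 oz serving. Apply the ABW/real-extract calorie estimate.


ABW = (OG−FG)·131.25·0.79/FG;  °P = 259 − 259/SG (for OG→OE and FG→AE);  RE = 0.1808·OE + 0.8192·AE;  Cal = (6.9·ABW + 4·(RE−0.1))·FG·3.55
ABW = (1.073 − 1.029)·131.25·0.79/1.029 = 4.4337
OE = 259 − 259/1.073 = 17.6207 °P
AE = 259 − 259/1.029 = 7.2993 °P
RE = 0.1808·17.6207 + 0.8192·7.2993 = 9.1654 °P
Cal = (6.9·4.4337 + 4·(9.1654−0.1))·1.029·3.55

244.2145 kcal


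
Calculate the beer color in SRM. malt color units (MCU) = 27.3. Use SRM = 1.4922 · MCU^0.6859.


SRM = 1.4922 · 27.3^0.6859

14.4175 SRM


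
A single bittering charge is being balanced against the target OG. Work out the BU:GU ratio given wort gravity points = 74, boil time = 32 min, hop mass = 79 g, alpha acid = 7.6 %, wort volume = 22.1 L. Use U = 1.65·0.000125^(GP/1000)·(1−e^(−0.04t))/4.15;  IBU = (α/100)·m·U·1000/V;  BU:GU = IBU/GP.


U = 1.65·0.000125^(74/1000)·(1−e^(−0.04·32))/4.15 = 0.1476
IBU = (7.6/100)·79·0.1476·1000/22.1 = 40.1024
BU:GU = 40.1024/74

0.5419


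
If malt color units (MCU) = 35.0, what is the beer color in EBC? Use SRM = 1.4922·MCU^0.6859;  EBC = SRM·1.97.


SRM = 1.4922·35.0^0.6859 = 17.0963
EBC = 17.0963·1.97

33.6798 EBC


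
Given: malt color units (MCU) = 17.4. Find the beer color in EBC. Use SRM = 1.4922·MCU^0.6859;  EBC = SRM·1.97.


SRM = 1.4922·17.4^0.6859 = 10.5857
EBC = 10.5857·1.97

20.8538 EBC


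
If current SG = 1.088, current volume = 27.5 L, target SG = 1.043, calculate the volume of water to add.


V_water = V·((SG_curr − 1)/(SG_target − 1) − 1)
V_water = 27.5·((1.088 − 1)/(1.043 − 1) − 1)

28.7791 L


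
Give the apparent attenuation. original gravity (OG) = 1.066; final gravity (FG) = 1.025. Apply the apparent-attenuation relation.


AA = (OG − FG)/(OG − 1) · 100
AA = (1.066 − 1.025)/(1.066 − 1) · 100

62.1212 %


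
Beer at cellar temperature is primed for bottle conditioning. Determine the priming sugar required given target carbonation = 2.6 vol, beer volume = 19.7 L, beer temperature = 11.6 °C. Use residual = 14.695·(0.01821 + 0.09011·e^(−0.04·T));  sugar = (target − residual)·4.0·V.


residual = 14.695·(0.01821 + 0.09011·e^(−0.04·11.6)) = 1.1002
sugar = (2.6 − 1.1002)·4.0·19.7

118.1855 g


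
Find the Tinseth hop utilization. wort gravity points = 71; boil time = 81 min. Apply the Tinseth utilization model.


U = 1.65·0.000125^(GP/1000) · (1 − e^(−0.04·t))/4.15
bigness = 1.65·0.000125^(71/1000) = 0.8717
boil_factor = (1 − e^(−0.04·81))/4.15 = 0.2315
U = 0.8717 · 0.2315

0.2018


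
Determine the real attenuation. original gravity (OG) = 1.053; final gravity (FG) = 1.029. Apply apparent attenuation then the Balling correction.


AA = (OG−FG)/(OG−1)·100;  RA = AA·0.8192
AA = (1.053 − 1.029)/(1.053 − 1)·100 = 45.2830
RA = 45.2830·0.8192

37.0958 %


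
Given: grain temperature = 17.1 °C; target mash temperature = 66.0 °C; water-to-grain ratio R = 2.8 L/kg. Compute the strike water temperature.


T_strike = (0.41/R)·(T_mash − T_grain) + T_mash
T_strike = (0.41/2.8)·(66.0 − 17.1) + 66.0

73.1604 °C


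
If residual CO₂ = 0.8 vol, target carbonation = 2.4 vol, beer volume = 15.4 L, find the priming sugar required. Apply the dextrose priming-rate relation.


sugar = (target − residual)·4.0·V
sugar = (2.4 − 0.8)·4.0·15.4

98.5600 g


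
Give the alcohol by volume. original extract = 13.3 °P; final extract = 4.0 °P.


SG = 259/(259 − P);  ABV = (OG − FG)·131.25
OG = 259/(259 − 13.3) = 1.0541
FG = 259/(259 − 4.0) = 1.0157
ABV = (1.0541 − 1.0157)·131.25

5.0459 % ABV


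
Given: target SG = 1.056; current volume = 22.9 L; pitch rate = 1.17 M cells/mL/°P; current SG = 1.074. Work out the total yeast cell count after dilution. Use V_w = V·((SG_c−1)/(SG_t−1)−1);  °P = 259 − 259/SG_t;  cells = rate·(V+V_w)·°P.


V_w = 22.9·((1.074−1)/(1.056−1)−1) = 7.3607
V_final = 22.9 + 7.3607 = 30.2607
°P = 259 − 259/1.056 = 13.7348
cells = 1.17·30.2607·13.7348

486.2828 billion cells


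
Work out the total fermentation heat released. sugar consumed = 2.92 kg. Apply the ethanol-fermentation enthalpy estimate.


Q = m_sugar · 590 kJ/kg
Q = 2.92 · 590

1722.8000 kJ


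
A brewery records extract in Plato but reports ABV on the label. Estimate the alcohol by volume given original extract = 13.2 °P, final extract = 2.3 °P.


SG = 259/(259 − P);  ABV = (OG − FG)·131.25
OG = 259/(259 − 13.2) = 1.0537
FG = 259/(259 − 2.3) = 1.0090
ABV = (1.0537 − 1.0090)·131.25

5.8724 % ABV


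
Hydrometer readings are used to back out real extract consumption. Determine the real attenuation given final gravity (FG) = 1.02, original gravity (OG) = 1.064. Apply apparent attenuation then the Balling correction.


AA = (OG−FG)/(OG−1)·100;  RA = AA·0.8192
AA = (1.064 − 1.02)/(1.064 − 1)·100 = 68.7500
RA = 68.7500·0.8192

56.3200 %


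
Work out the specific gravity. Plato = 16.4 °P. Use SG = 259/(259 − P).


SG = 259/(259 − 16.4)

1.0676


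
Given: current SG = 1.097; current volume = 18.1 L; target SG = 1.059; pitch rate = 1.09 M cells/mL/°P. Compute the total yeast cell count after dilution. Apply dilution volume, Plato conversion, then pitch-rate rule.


V_w = V·((SG_c−1)/(SG_t−1)−1);  °P = 259 − 259/SG_t;  cells = rate·(V+V_w)·°P
V_w = 18.1·((1.097−1)/(1.059−1)−1) = 11.6576
V_final = 18.1 + 11.6576 = 29.7576
°P = 259 − 259/1.059 = 14.4297
cells = 1.09·29.7576·14.4297

468.0375 billion cells


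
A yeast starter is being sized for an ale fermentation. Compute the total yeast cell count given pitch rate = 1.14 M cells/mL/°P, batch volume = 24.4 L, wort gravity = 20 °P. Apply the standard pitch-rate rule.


cells (billions) = rate · V_L · °P
cells = 1.14 · 24.4 · 20

556.3200 billion cells


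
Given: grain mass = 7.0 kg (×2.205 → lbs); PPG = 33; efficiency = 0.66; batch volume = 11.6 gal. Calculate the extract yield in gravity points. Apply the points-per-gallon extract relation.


points = lbs × PPG × eff / vol
lbs = 7.0 × 2.205 = 15.4350
points = 15.4350 × 33 × 0.66 / 11.6

28.9805 points


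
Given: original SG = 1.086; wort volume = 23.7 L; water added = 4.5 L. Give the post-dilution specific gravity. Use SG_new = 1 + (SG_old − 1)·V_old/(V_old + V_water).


pts = (1.086 − 1)·1000·23.7/(23.7 + 4.5) = 72.2766
SG_new = 1 + 72.2766/1000

1.0723


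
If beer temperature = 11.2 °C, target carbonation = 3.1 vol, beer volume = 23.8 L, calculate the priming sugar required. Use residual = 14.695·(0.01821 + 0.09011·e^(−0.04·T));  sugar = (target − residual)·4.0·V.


residual = 14.695·(0.01821 + 0.09011·e^(−0.04·11.2)) = 1.1136
sugar = (3.1 − 1.1136)·4.0·23.8

189.1041 g


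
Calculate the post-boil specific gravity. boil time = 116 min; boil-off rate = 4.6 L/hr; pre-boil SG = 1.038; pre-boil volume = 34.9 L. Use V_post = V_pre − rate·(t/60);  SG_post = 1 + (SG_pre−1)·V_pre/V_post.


V_post = 34.9 − 4.6·(116/60) = 26.0067
SG_post = 1 + (1.038 − 1)·34.9/26.0067

1.0510


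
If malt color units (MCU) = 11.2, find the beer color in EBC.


SRM = 1.4922·MCU^0.6859;  EBC = SRM·1.97
SRM = 1.4922·11.2^0.6859 = 7.8250
EBC = 7.8250·1.97

15.4153 EBC


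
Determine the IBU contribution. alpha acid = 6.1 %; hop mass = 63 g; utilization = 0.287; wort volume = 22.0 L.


IBU = (α/100)·mass·U·1000 / V
IBU = (6.1/100)·63·0.287·1000 / 22.0

50.1337 IBU


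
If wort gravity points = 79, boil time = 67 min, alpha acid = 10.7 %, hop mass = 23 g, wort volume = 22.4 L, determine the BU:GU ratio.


U = 1.65·0.000125^(GP/1000)·(1−e^(−0.04t))/4.15;  IBU = (α/100)·m·U·1000/V;  BU:GU = IBU/GP
U = 1.65·0.000125^(79/1000)·(1−e^(−0.04·67))/4.15 = 0.1821
IBU = (10.7/100)·23·0.1821·1000/22.4 = 20.0036
BU:GU = 20.0036/79

0.2532


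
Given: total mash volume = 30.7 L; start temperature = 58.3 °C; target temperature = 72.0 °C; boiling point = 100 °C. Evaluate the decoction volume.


V_dec = V_total·(T_target − T_start)/(T_boil − T_start)
V_dec = 30.7·(72.0 − 58.3)/(100 − 58.3)

10.0861 L


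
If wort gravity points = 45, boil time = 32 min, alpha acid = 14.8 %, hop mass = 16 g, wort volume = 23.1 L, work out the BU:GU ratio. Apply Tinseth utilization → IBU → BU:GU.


U = 1.65·0.000125^(GP/1000)·(1−e^(−0.04t))/4.15;  IBU = (α/100)·m·U·1000/V;  BU:GU = IBU/GP
U = 1.65·0.000125^(45/1000)·(1−e^(−0.04·32))/4.15 = 0.1916
IBU = (14.8/100)·16·0.1916·1000/23.1 = 19.6373
BU:GU = 19.6373/45

0.4364


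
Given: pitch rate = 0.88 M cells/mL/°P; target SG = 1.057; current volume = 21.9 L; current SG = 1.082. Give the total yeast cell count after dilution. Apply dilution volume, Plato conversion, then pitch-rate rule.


V_w = V·((SG_c−1)/(SG_t−1)−1);  °P = 259 − 259/SG_t;  cells = rate·(V+V_w)·°P
V_w = 21.9·((1.082−1)/(1.057−1)−1) = 9.6053
V_final = 21.9 + 9.6053 = 31.5053
°P = 259 − 259/1.057 = 13.9669
cells = 0.88·31.5053·13.9669

387.2268 billion cells


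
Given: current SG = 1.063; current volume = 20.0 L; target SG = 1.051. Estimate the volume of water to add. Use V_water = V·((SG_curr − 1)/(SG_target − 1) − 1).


V_water = 20.0·((1.063 − 1)/(1.051 − 1) − 1)

4.7059 L


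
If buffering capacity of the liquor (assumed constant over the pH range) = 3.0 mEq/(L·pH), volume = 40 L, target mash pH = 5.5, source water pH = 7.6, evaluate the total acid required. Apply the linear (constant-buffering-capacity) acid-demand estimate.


acid = buffering capacity · (pH_source − pH_target) · V
acid = 3.0 · (7.6 − 5.5) · 40

252.0000 mEq


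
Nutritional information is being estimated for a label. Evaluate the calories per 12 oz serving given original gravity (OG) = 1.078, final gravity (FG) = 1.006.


ABW = (OG−FG)·131.25·0.79/FG;  °P = 259 − 259/SG (for OG→OE and FG→AE);  RE = 0.1808·OE + 0.8192·AE;  Cal = (6.9·ABW + 4·(RE−0.1))·FG·3.55
ABW = (1.078 − 1.006)·131.25·0.79/1.006 = 7.4210
OE = 259 − 259/1.078 = 18.7403 °P
AE = 259 − 259/1.006 = 1.5447 °P
RE = 0.1808·18.7403 + 0.8192·1.5447 = 4.6537 °P
Cal = (6.9·7.4210 + 4·(4.6537−0.1))·1.006·3.55

247.9177 kcal


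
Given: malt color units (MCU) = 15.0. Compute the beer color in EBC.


SRM = 1.4922·MCU^0.6859;  EBC = SRM·1.97
SRM = 1.4922·15.0^0.6859 = 9.5611
EBC = 9.5611·1.97

18.8354 EBC


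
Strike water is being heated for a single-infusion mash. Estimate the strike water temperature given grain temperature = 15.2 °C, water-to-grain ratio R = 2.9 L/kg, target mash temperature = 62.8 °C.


T_strike = (0.41/R)·(T_mash − T_grain) + T_mash
T_strike = (0.41/2.9)·(62.8 − 15.2) + 62.8

69.5297 °C


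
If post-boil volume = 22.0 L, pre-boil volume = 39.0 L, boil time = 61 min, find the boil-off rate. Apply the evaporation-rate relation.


rate = (V_pre − V_post) / (t_min/60)
rate = (39.0 − 22.0) / (61/60)

16.7213 L/hr


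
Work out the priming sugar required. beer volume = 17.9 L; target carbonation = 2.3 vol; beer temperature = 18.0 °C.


residual = 14.695·(0.01821 + 0.09011·e^(−0.04·T));  sugar = (target − residual)·4.0·V
residual = 14.695·(0.01821 + 0.09011·e^(−0.04·18.0)) = 0.9121
sugar = (2.3 − 0.9121)·4.0·17.9

99.3710 g


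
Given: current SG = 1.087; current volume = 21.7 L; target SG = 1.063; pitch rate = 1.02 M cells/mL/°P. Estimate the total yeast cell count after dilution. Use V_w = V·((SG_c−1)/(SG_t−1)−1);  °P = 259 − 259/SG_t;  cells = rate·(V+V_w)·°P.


V_w = 21.7·((1.087−1)/(1.063−1)−1) = 8.2667
V_final = 21.7 + 8.2667 = 29.9667
°P = 259 − 259/1.063 = 15.3500
cells = 1.02·29.9667·15.3500

469.1867 billion cells


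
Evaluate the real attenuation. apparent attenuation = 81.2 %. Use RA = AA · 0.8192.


RA = 81.2 · 0.8192

66.5190 %


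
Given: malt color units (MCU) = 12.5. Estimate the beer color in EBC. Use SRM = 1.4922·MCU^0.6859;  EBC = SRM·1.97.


SRM = 1.4922·12.5^0.6859 = 8.4372
EBC = 8.4372·1.97

16.6213 EBC


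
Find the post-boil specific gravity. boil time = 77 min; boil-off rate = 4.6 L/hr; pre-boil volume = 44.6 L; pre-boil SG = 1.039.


V_post = V_pre − rate·(t/60);  SG_post = 1 + (SG_pre−1)·V_pre/V_post
V_post = 44.6 − 4.6·(77/60) = 38.6967
SG_post = 1 + (1.039 − 1)·44.6/38.6967

1.0449


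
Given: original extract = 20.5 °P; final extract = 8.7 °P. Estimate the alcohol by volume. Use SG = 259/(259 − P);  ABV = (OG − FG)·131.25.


OG = 259/(259 − 20.5) = 1.0860
FG = 259/(259 − 8.7) = 1.0348
ABV = (1.0860 − 1.0348)·131.25

6.7194 % ABV


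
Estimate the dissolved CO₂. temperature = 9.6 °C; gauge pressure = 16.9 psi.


vols = (P + 14.695)·(0.01821 + 0.09011·e^(−0.04·T))
vols = (16.9 + 14.695)·(0.01821 + 0.09011·e^(−0.04·9.6))

2.5145 volumes


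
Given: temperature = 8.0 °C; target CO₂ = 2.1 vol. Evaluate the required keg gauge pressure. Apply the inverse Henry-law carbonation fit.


psi = vols/(0.01821 + 0.09011·e^(−0.04·T)) − 14.695
psi = 2.1/(0.01821 + 0.09011·e^(−0.04·8.0)) − 14.695

10.4116 psi


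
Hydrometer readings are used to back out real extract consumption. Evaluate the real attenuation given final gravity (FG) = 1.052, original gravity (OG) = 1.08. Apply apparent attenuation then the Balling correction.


AA = (OG−FG)/(OG−1)·100;  RA = AA·0.8192
AA = (1.08 − 1.052)/(1.08 − 1)·100 = 35.0000
RA = 35.0000·0.8192

28.6720 %


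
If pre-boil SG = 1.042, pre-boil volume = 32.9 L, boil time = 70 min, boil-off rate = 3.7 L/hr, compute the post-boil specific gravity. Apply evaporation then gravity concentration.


V_post = V_pre − rate·(t/60);  SG_post = 1 + (SG_pre−1)·V_pre/V_post
V_post = 32.9 − 3.7·(70/60) = 28.5833
SG_post = 1 + (1.042 − 1)·32.9/28.5833

1.0483


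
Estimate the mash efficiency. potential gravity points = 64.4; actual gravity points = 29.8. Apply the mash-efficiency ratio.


efficiency = actual / potential × 100
efficiency = 29.8 / 64.4 × 100

46.2733 %


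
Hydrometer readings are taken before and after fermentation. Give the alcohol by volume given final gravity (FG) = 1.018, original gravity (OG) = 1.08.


ABV = (OG − FG) · 131.25
ABV = (1.08 − 1.018) · 131.25

8.1375 % ABV


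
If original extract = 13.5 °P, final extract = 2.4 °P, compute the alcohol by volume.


SG = 259/(259 − P);  ABV = (OG − FG)·131.25
OG = 259/(259 − 13.5) = 1.0550
FG = 259/(259 − 2.4) = 1.0094
ABV = (1.0550 − 1.0094)·131.25

5.9898 % ABV


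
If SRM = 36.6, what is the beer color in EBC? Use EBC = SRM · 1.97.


EBC = 36.6 · 1.97

72.1020 EBC


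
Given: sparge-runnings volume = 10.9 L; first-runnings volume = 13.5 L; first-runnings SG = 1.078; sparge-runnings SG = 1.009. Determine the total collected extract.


total = Σ (SG_i − 1)·1000·V_i
first = (1.078 − 1)·1000·13.5 = 1053.0000
sparge = (1.009 − 1)·1000·10.9 = 98.1000
total = 1053.0000 + 98.1000

1151.1000 gravity·L


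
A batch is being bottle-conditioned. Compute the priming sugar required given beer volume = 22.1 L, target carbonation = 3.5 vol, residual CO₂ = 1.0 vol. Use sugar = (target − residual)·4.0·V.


sugar = (3.5 − 1.0)·4.0·22.1

221.0000 g


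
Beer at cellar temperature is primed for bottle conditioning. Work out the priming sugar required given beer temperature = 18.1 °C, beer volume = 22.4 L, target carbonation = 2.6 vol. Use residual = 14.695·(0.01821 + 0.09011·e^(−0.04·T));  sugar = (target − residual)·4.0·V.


residual = 14.695·(0.01821 + 0.09011·e^(−0.04·18.1)) = 0.9096
sugar = (2.6 − 0.9096)·4.0·22.4

151.4631 g


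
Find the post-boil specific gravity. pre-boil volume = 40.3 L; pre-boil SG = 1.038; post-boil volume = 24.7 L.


SG_post = 1 + (SG_pre − 1)·V_pre/V_post
pts_pre = (1.038 − 1)·1000 = 38.0000
pts_post = 38.0000·40.3/24.7 = 62.0000
SG_post = 1 + 62.0000/1000

1.0620


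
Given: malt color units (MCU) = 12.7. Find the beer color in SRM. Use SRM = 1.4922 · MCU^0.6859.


SRM = 1.4922 · 12.7^0.6859

8.5295 SRM


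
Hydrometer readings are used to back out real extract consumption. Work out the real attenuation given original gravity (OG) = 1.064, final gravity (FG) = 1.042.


AA = (OG−FG)/(OG−1)·100;  RA = AA·0.8192
AA = (1.064 − 1.042)/(1.064 − 1)·100 = 34.3750
RA = 34.3750·0.8192

28.1600 %


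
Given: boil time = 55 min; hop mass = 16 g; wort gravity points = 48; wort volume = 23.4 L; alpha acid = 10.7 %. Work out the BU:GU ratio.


U = 1.65·0.000125^(GP/1000)·(1−e^(−0.04t))/4.15;  IBU = (α/100)·m·U·1000/V;  BU:GU = IBU/GP
U = 1.65·0.000125^(48/1000)·(1−e^(−0.04·55))/4.15 = 0.2297
IBU = (10.7/100)·16·0.2297·1000/23.4 = 16.8025
BU:GU = 16.8025/48

0.3501


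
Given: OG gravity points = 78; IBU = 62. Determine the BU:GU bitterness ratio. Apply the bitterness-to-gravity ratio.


BU:GU = IBU / OG_points
BU:GU = 62 / 78

0.7949


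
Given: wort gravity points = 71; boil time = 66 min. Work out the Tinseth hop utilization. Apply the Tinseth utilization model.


U = 1.65·0.000125^(GP/1000) · (1 − e^(−0.04·t))/4.15
bigness = 1.65·0.000125^(71/1000) = 0.8717
boil_factor = (1 − e^(−0.04·66))/4.15 = 0.2238
U = 0.8717 · 0.2238

0.1951


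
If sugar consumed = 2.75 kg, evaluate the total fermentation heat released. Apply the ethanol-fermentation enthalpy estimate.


Q = m_sugar · 590 kJ/kg
Q = 2.75 · 590

1622.5000 kJ


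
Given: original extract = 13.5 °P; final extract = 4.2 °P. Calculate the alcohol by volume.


SG = 259/(259 − P);  ABV = (OG − FG)·131.25
OG = 259/(259 − 13.5) = 1.0550
FG = 259/(259 − 4.2) = 1.0165
ABV = (1.0550 − 1.0165)·131.25

5.0540 % ABV


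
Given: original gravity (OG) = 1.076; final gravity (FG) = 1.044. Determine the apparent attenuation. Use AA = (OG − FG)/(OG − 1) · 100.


AA = (1.076 − 1.044)/(1.076 − 1) · 100

42.1053 %


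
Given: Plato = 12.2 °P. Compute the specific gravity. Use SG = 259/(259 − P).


SG = 259/(259 − 12.2)

1.0494


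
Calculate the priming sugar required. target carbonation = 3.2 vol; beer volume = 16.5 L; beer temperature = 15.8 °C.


residual = 14.695·(0.01821 + 0.09011·e^(−0.04·T));  sugar = (target − residual)·4.0·V
residual = 14.695·(0.01821 + 0.09011·e^(−0.04·15.8)) = 0.9714
sugar = (3.2 − 0.9714)·4.0·16.5

147.0858 g


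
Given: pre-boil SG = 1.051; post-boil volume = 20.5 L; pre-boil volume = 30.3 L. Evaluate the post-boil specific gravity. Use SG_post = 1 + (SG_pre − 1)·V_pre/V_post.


pts_pre = (1.051 − 1)·1000 = 51.0000
pts_post = 51.0000·30.3/20.5 = 75.3805
SG_post = 1 + 75.3805/1000

1.0754


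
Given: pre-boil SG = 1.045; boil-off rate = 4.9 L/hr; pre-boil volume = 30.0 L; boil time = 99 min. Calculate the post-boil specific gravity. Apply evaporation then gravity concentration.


V_post = V_pre − rate·(t/60);  SG_post = 1 + (SG_pre−1)·V_pre/V_post
V_post = 30.0 − 4.9·(99/60) = 21.9150
SG_post = 1 + (1.045 − 1)·30.0/21.9150

1.0616


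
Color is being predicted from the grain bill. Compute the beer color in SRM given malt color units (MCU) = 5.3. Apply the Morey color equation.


SRM = 1.4922 · MCU^0.6859
SRM = 1.4922 · 5.3^0.6859

4.6839 SRM


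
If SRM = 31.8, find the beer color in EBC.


EBC = SRM · 1.97
EBC = 31.8 · 1.97

62.6460 EBC


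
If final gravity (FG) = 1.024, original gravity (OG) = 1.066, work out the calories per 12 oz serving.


ABW = (OG−FG)·131.25·0.79/FG;  °P = 259 − 259/SG (for OG→OE and FG→AE);  RE = 0.1808·OE + 0.8192·AE;  Cal = (6.9·ABW + 4·(RE−0.1))·FG·3.55
ABW = (1.066 − 1.024)·131.25·0.79/1.024 = 4.2528
OE = 259 − 259/1.066 = 16.0356 °P
AE = 259 − 259/1.024 = 6.0703 °P
RE = 0.1808·16.0356 + 0.8192·6.0703 = 7.8720 °P
Cal = (6.9·4.2528 + 4·(7.8720−0.1))·1.024·3.55

219.6844 kcal


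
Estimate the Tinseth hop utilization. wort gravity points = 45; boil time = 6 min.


U = 1.65·0.000125^(GP/1000) · (1 − e^(−0.04·t))/4.15
bigness = 1.65·0.000125^(45/1000) = 1.1011
boil_factor = (1 − e^(−0.04·6))/4.15 = 0.0514
U = 1.1011 · 0.0514

0.0566


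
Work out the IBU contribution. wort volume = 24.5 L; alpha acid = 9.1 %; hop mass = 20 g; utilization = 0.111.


IBU = (α/100)·mass·U·1000 / V
IBU = (9.1/100)·20·0.111·1000 / 24.5

8.2457 IBU


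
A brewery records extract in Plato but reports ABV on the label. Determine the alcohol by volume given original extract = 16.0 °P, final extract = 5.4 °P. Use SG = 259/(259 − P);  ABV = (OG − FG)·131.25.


OG = 259/(259 − 16.0) = 1.0658
FG = 259/(259 − 5.4) = 1.0213
ABV = (1.0658 − 1.0213)·131.25

5.8472 % ABV


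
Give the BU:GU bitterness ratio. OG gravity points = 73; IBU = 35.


BU:GU = IBU / OG_points
BU:GU = 35 / 73

0.4795


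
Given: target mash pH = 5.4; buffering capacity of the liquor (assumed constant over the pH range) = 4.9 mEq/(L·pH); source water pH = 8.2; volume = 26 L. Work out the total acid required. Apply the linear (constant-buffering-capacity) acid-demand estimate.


acid = buffering capacity · (pH_source − pH_target) · V
acid = 4.9 · (8.2 − 5.4) · 26

356.7200 mEq


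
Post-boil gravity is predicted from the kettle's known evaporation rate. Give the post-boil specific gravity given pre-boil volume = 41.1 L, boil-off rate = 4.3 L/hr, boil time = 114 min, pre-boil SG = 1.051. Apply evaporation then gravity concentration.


V_post = V_pre − rate·(t/60);  SG_post = 1 + (SG_pre−1)·V_pre/V_post
V_post = 41.1 − 4.3·(114/60) = 32.9300
SG_post = 1 + (1.051 − 1)·41.1/32.9300

1.0637


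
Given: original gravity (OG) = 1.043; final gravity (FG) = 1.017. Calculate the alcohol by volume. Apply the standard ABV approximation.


ABV = (OG − FG) · 131.25
ABV = (1.043 − 1.017) · 131.25

3.4125 % ABV


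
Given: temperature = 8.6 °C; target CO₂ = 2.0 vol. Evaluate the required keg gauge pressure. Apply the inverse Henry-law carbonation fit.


psi = vols/(0.01821 + 0.09011·e^(−0.04·T)) − 14.695
psi = 2.0/(0.01821 + 0.09011·e^(−0.04·8.6)) − 14.695

9.6680 psi


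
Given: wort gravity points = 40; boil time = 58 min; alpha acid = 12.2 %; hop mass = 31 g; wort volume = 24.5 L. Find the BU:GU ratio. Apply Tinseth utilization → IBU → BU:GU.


U = 1.65·0.000125^(GP/1000)·(1−e^(−0.04t))/4.15;  IBU = (α/100)·m·U·1000/V;  BU:GU = IBU/GP
U = 1.65·0.000125^(40/1000)·(1−e^(−0.04·58))/4.15 = 0.2503
IBU = (12.2/100)·31·0.2503·1000/24.5 = 38.6316
BU:GU = 38.6316/40

0.9658


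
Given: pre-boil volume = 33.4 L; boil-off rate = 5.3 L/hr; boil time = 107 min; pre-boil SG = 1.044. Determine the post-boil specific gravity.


V_post = V_pre − rate·(t/60);  SG_post = 1 + (SG_pre−1)·V_pre/V_post
V_post = 33.4 − 5.3·(107/60) = 23.9483
SG_post = 1 + (1.044 − 1)·33.4/23.9483

1.0614


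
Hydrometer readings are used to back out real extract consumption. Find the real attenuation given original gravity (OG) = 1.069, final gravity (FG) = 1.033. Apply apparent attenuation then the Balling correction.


AA = (OG−FG)/(OG−1)·100;  RA = AA·0.8192
AA = (1.069 − 1.033)/(1.069 − 1)·100 = 52.1739
RA = 52.1739·0.8192

42.7409 %


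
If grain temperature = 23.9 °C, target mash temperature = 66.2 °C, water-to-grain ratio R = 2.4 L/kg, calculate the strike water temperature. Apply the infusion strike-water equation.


T_strike = (0.41/R)·(T_mash − T_grain) + T_mash
T_strike = (0.41/2.4)·(66.2 − 23.9) + 66.2

73.4263 °C


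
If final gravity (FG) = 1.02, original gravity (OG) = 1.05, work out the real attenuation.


AA = (OG−FG)/(OG−1)·100;  RA = AA·0.8192
AA = (1.05 − 1.02)/(1.05 − 1)·100 = 60.0000
RA = 60.0000·0.8192

49.1520 %


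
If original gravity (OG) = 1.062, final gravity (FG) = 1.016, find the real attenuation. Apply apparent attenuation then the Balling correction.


AA = (OG−FG)/(OG−1)·100;  RA = AA·0.8192
AA = (1.062 − 1.016)/(1.062 − 1)·100 = 74.1935
RA = 74.1935·0.8192

60.7794 %


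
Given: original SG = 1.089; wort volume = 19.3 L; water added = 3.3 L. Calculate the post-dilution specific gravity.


SG_new = 1 + (SG_old − 1)·V_old/(V_old + V_water)
pts = (1.089 − 1)·1000·19.3/(19.3 + 3.3) = 76.0044
SG_new = 1 + 76.0044/1000

1.0760


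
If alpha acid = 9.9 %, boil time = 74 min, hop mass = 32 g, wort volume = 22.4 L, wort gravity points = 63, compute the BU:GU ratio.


U = 1.65·0.000125^(GP/1000)·(1−e^(−0.04t))/4.15;  IBU = (α/100)·m·U·1000/V;  BU:GU = IBU/GP
U = 1.65·0.000125^(63/1000)·(1−e^(−0.04·74))/4.15 = 0.2140
IBU = (9.9/100)·32·0.2140·1000/22.4 = 30.2670
BU:GU = 30.2670/63

0.4804


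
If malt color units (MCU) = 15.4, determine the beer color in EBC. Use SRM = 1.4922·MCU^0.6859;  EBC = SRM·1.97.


SRM = 1.4922·15.4^0.6859 = 9.7353
EBC = 9.7353·1.97

19.1785 EBC


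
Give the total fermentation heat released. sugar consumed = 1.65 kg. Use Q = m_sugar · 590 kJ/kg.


Q = 1.65 · 590

973.5000 kJ


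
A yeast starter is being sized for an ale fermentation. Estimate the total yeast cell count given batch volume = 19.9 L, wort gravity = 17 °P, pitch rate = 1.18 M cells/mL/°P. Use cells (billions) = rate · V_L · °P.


cells = 1.18 · 19.9 · 17

399.1940 billion cells


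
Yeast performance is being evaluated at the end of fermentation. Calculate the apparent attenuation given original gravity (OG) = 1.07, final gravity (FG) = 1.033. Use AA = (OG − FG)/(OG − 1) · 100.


AA = (1.07 − 1.033)/(1.07 − 1) · 100

52.8571 %


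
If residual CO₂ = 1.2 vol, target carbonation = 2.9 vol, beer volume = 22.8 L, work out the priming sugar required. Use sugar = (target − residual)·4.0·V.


sugar = (2.9 − 1.2)·4.0·22.8

155.0400 g


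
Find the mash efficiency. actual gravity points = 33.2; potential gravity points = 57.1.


efficiency = actual / potential × 100
efficiency = 33.2 / 57.1 × 100

58.1436 %
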